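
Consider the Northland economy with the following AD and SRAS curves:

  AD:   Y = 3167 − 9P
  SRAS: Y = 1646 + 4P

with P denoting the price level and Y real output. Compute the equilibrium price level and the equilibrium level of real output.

P = 117, Y = 2114

Set AD = SRAS: 3167 − 9P = 1646 + 4P, so 1521 = 13P and P = 117.
Then Y = 3167 − 9·117 = 2114.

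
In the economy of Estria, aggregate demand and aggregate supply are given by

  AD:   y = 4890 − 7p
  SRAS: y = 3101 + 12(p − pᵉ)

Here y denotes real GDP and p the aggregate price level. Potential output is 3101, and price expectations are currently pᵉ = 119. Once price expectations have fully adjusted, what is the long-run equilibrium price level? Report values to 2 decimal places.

Short run: with pᵉ = 119, SRAS is y = 1673 + 12p. Setting AD = SRAS gives 3217 = 19p, so p = 169.32 and y = 4890 − 7p = 3704.79.
Output 3704.79 is above potential 3101, so over time expected prices rise and SRAS shifts left until y returns to 3101.
Long run: y = 3101 on the AD curve gives 3101 = 4890 − 7p, so p = 255.57.

Long-run p = 255.57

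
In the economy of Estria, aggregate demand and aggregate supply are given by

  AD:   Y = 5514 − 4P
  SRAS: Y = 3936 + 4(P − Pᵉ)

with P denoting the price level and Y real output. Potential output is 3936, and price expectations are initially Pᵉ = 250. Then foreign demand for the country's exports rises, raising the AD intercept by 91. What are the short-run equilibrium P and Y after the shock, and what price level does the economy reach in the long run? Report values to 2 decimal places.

Short run: P = 333.63, Y = 4270.50. Long run: P = 417.25.

AD shifts right: new AD is Y = 5605 − 4P. With Pᵉ = 250, SRAS is Y = 2936 + 4P.
Short run: 5605 − 4P = 2936 + 4P gives 2669 = 8P, so P = 333.63 and Y = 5605 − 4P = 4270.50.
Y = 4270.50 is above potential 3936; expectations adjust and SRAS shifts left until Y = 3936.
Long run: on the new AD curve, 3936 = 5605 − 4P gives P = 417.25.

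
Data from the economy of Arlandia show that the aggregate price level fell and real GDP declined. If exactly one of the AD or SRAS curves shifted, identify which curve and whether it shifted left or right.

P fell and Y fell. An AD shift moves P and Y in the same direction; an SRAS shift moves them in opposite directions.
Here P and Y moved in the same direction, so the AD curve shifted.
Since Y fell, AD shifted left.

AD shifted left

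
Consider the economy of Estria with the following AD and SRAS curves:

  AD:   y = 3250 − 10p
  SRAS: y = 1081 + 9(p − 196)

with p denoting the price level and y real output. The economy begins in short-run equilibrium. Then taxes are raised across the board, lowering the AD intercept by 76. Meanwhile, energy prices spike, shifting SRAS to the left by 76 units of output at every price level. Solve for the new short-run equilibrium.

After both shocks: AD is y = 3174 − 10p and SRAS is y = 9p − 759.
Setting them equal: 3933 = 19p, so p = 207.
y = 3174 − 10·207 = 1104.

p = 207, y = 1104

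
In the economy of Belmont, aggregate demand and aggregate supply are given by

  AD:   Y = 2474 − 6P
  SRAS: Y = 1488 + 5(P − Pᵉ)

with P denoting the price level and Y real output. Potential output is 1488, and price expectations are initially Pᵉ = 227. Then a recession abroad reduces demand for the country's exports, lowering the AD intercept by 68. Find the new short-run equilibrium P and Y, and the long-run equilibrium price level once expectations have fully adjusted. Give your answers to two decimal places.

Short run: P = 186.64, Y = 1286.18. Long run: P = 153.00.

AD shifts left: new AD is Y = 2406 − 6P. With Pᵉ = 227, SRAS is Y = 353 + 5P.
Short run: 2406 − 6P = 353 + 5P gives 2053 = 11P, so P = 186.64 and Y = 2406 − 6P = 1286.18.
Y = 1286.18 is below potential 1488; expectations adjust and SRAS shifts right until Y = 1488.
Long run: on the new AD curve, 1488 = 2406 − 6P gives P = 153.00.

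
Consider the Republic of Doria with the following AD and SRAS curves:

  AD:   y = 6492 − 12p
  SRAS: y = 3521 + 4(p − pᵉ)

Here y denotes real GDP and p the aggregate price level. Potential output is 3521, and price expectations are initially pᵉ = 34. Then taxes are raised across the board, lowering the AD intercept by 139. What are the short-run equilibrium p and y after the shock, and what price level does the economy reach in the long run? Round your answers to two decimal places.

AD shifts left: new AD is y = 6353 − 12p. With pᵉ = 34, SRAS is y = 3385 + 4p.
Short run: 6353 − 12p = 3385 + 4p gives 2968 = 16p, so p = 185.50 and y = 6353 − 12p = 4127.00.
y = 4127.00 is above potential 3521; expectations adjust and SRAS shifts left until y = 3521.
Long run: on the new AD curve, 3521 = 6353 − 12p gives p = 236.00.

Short run: p = 185.50, y = 4127.00. Long run: p = 236.00.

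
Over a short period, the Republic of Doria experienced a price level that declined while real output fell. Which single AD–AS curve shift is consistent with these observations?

P fell and Y fell. An AD shift moves P and Y in the same direction; an SRAS shift moves them in opposite directions.
Here P and Y moved in the same direction, so the AD curve shifted.
Since Y fell, AD shifted left.

AD shifted left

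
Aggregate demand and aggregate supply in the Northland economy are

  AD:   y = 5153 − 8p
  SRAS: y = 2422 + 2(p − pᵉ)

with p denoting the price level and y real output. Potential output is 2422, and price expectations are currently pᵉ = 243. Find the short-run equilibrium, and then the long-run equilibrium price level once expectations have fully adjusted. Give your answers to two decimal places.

Short run: with pᵉ = 243, SRAS is y = 1936 + 2p. Setting AD = SRAS gives 3217 = 10p, so p = 321.70 and y = 5153 − 8p = 2579.40.
Output 2579.40 is above potential 2422, so over time expected prices rise and SRAS shifts left until y returns to 2422.
Long run: y = 2422 on the AD curve gives 2422 = 5153 − 8p, so p = 341.38.

Short run: p = 321.70, y = 2579.40. Long run: p = 341.38.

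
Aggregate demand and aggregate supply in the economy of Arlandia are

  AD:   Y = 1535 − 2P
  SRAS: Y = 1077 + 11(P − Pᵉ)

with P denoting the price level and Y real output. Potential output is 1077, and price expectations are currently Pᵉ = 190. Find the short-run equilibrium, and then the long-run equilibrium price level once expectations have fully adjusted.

Short run: with Pᵉ = 190, SRAS is Y = 11P − 1013. Setting AD = SRAS gives 2548 = 13P, so P = 196 and Y = 1535 − 2·196 = 1143.
Output 1143 is above potential 1077, so over time expected prices rise and SRAS shifts left until Y returns to 1077.
Long run: Y = 1077 on the AD curve gives 1077 = 1535 − 2P, so P = 229.

Short run: P = 196, Y = 1143. Long run: P = 229.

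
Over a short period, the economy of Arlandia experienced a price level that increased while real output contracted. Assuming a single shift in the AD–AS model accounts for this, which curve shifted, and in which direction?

SRAS shifted left

P rose and Y fell. An AD shift moves P and Y in the same direction; an SRAS shift moves them in opposite directions.
Here P and Y moved in opposite directions, so the SRAS curve shifted.
Since Y fell, SRAS shifted left.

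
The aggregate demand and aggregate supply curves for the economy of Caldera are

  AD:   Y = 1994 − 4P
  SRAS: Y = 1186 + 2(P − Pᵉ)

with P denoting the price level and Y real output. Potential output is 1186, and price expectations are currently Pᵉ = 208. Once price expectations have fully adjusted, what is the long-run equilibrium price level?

Short run: with Pᵉ = 208, SRAS is Y = 770 + 2P. Setting AD = SRAS gives 1224 = 6P, so P = 204 and Y = 1994 − 4·204 = 1178.
Output 1178 is below potential 1186, so over time expected prices fall and SRAS shifts right until Y returns to 1186.
Long run: Y = 1186 on the AD curve gives 1186 = 1994 − 4P, so P = 202.

Long-run P = 202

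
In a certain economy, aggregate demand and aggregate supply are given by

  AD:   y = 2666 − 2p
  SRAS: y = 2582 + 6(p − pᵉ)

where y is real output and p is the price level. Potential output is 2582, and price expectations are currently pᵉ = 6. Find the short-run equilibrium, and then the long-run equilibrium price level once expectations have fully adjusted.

Short run: p = 15, y = 2636. Long run: p = 42.

Short run: with pᵉ = 6, SRAS is y = 2546 + 6p. Setting AD = SRAS gives 120 = 8p, so p = 15 and y = 2666 − 2·15 = 2636.
Output 2636 is above potential 2582, so over time expected prices rise and SRAS shifts left until y returns to 2582.
Long run: y = 2582 on the AD curve gives 2582 = 2666 − 2p, so p = 42.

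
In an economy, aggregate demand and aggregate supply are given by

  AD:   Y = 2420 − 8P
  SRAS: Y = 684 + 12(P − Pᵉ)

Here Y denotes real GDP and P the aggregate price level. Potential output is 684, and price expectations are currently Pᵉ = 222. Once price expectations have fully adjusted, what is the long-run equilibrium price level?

Short run: with Pᵉ = 222, SRAS is Y = 12P − 1980. Setting AD = SRAS gives 4400 = 20P, so P = 220 and Y = 2420 − 8·220 = 660.
Output 660 is below potential 684, so over time expected prices fall and SRAS shifts right until Y returns to 684.
Long run: Y = 684 on the AD curve gives 684 = 2420 − 8P, so P = 217.

Long-run P = 217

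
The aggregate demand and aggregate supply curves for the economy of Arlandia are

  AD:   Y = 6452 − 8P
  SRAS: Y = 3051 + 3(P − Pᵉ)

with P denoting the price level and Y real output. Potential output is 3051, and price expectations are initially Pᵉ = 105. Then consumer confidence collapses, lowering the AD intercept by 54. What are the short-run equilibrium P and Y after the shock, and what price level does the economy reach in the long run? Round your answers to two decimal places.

AD shifts left: new AD is Y = 6398 − 8P. With Pᵉ = 105, SRAS is Y = 2736 + 3P.
Short run: 6398 − 8P = 2736 + 3P gives 3662 = 11P, so P = 332.91 and Y = 6398 − 8P = 3734.73.
Y = 3734.73 is above potential 3051; expectations adjust and SRAS shifts left until Y = 3051.
Long run: on the new AD curve, 3051 = 6398 − 8P gives P = 418.38.

Short run: P = 332.91, Y = 3734.73. Long run: P = 418.38.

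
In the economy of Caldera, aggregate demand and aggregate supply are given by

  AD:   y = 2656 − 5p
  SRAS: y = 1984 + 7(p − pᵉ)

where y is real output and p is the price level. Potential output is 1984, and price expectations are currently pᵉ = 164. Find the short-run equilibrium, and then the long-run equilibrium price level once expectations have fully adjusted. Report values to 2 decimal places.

Short run: with pᵉ = 164, SRAS is y = 836 + 7p. Setting AD = SRAS gives 1820 = 12p, so p = 151.67 and y = 2656 − 5p = 1897.67.
Output 1897.67 is below potential 1984, so over time expected prices fall and SRAS shifts right until y returns to 1984.
Long run: y = 1984 on the AD curve gives 1984 = 2656 − 5p, so p = 134.40.

Short run: p = 151.67, y = 1897.67. Long run: p = 134.40.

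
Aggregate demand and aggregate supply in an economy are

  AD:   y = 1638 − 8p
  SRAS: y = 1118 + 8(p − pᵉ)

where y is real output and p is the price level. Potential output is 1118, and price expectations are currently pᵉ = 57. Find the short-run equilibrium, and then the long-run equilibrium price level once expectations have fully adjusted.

Short run: with pᵉ = 57, SRAS is y = 662 + 8p. Setting AD = SRAS gives 976 = 16p, so p = 61 and y = 1638 − 8·61 = 1150.
Output 1150 is above potential 1118, so over time expected prices rise and SRAS shifts left until y returns to 1118.
Long run: y = 1118 on the AD curve gives 1118 = 1638 − 8p, so p = 65.

Short run: p = 61, y = 1150. Long run: p = 65.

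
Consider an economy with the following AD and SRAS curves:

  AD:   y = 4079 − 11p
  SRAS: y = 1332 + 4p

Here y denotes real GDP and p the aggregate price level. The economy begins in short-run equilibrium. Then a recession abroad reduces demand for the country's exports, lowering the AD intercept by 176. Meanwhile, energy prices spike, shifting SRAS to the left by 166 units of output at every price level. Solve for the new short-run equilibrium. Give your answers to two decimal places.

p = 182.47, y = 1895.87

After both shocks: AD is y = 3903 − 11p and SRAS is y = 1166 + 4p.
Setting them equal: 2737 = 15p, so p = 182.47.
Substituting into AD, y = 1895.87.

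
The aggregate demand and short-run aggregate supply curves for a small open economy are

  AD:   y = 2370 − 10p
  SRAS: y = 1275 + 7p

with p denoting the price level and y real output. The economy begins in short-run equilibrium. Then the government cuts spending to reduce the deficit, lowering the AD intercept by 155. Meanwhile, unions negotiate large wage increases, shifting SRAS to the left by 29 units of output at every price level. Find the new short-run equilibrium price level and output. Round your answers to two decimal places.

After both shocks: AD is y = 2215 − 10p and SRAS is y = 1246 + 7p.
Setting them equal: 969 = 17p, so p = 57.00.
Substituting into AD, y = 1645.00.

p = 57.00, y = 1645.00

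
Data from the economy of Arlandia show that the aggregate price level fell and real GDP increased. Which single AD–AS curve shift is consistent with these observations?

SRAS shifted right

P fell and Y rose. An AD shift moves P and Y in the same direction; an SRAS shift moves them in opposite directions.
Here P and Y moved in opposite directions, so the SRAS curve shifted.
Since Y rose, SRAS shifted right.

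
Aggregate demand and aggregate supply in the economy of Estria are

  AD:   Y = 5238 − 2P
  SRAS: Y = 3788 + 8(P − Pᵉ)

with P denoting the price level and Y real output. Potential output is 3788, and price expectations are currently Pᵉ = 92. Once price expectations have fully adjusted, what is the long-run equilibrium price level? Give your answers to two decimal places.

Short run: with Pᵉ = 92, SRAS is Y = 3052 + 8P. Setting AD = SRAS gives 2186 = 10P, so P = 218.60 and Y = 5238 − 2P = 4800.80.
Output 4800.80 is above potential 3788, so over time expected prices rise and SRAS shifts left until Y returns to 3788.
Long run: Y = 3788 on the AD curve gives 3788 = 5238 − 2P, so P = 725.00.

Long-run P = 725.00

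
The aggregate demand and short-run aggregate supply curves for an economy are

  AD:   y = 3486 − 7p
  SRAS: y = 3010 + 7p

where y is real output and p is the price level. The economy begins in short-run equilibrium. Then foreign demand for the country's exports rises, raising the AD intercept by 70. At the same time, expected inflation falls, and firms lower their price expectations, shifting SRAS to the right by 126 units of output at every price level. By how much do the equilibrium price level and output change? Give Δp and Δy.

Δp = -4, Δy = +98

After both shocks: AD is y = 3556 − 7p and SRAS is y = 3136 + 7p.
Setting them equal: 420 = 14p, so p = 30.
y = 3556 − 7·30 = 3346.
Initially p = 34, y = 3248, so Δp = -4 and Δy = +98.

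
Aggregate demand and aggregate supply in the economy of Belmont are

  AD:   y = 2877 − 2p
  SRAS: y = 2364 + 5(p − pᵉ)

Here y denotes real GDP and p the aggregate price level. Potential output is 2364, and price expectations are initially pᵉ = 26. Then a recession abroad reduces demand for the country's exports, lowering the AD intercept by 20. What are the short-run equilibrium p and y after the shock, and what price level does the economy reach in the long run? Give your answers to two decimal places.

Short run: p = 89.00, y = 2679.00. Long run: p = 246.50.

AD shifts left: new AD is y = 2857 − 2p. With pᵉ = 26, SRAS is y = 2234 + 5p.
Short run: 2857 − 2p = 2234 + 5p gives 623 = 7p, so p = 89.00 and y = 2857 − 2p = 2679.00.
y = 2679.00 is above potential 2364; expectations adjust and SRAS shifts left until y = 2364.
Long run: on the new AD curve, 2364 = 2857 − 2p gives p = 246.50.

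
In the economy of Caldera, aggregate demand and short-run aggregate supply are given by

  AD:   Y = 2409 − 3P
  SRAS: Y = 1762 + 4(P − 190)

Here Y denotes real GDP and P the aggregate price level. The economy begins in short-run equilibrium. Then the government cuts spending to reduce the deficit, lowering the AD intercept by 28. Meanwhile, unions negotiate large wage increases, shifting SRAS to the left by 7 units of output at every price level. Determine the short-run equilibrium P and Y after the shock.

P = 198, Y = 1787

After both shocks: AD is Y = 2381 − 3P and SRAS is Y = 995 + 4P.
Setting them equal: 1386 = 7P, so P = 198.
Y = 2381 − 3·198 = 1787.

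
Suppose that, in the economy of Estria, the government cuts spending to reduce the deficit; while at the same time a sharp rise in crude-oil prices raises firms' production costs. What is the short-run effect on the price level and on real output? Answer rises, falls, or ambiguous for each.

Price level: ambiguous; output: falls

The first event is a negative demand shock: AD shifts left, which by itself pushes P down and Y down.
The second is an adverse supply shock: SRAS shifts left, which by itself pushes P up and Y down.
The two shocks push P in opposite directions, so the effect on P is ambiguous. Both shocks push Y down, so Y falls.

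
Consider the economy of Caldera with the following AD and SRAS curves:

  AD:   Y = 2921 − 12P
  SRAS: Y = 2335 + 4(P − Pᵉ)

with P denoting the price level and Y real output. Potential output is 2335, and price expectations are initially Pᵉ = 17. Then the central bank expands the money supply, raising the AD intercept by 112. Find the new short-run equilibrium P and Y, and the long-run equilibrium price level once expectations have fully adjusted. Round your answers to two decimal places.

Short run: P = 47.88, Y = 2458.50. Long run: P = 58.17.

AD shifts right: new AD is Y = 3033 − 12P. With Pᵉ = 17, SRAS is Y = 2267 + 4P.
Short run: 3033 − 12P = 2267 + 4P gives 766 = 16P, so P = 47.88 and Y = 3033 − 12P = 2458.50.
Y = 2458.50 is above potential 2335; expectations adjust and SRAS shifts left until Y = 2335.
Long run: on the new AD curve, 2335 = 3033 − 12P gives P = 58.17.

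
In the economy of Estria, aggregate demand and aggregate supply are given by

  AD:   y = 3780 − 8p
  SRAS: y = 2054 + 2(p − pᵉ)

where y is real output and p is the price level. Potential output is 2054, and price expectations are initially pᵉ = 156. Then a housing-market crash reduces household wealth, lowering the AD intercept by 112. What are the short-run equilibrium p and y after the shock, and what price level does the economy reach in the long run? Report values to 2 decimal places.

Short run: p = 192.60, y = 2127.20. Long run: p = 201.75.

AD shifts left: new AD is y = 3668 − 8p. With pᵉ = 156, SRAS is y = 1742 + 2p.
Short run: 3668 − 8p = 1742 + 2p gives 1926 = 10p, so p = 192.60 and y = 3668 − 8p = 2127.20.
y = 2127.20 is above potential 2054; expectations adjust and SRAS shifts left until y = 2054.
Long run: on the new AD curve, 2054 = 3668 − 8p gives p = 201.75.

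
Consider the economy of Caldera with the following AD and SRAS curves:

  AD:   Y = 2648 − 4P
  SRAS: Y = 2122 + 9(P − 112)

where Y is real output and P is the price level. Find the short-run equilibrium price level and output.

P = 118, Y = 2176

Write SRAS as Y = 2122 + 9P − 1008 = 1114 + 9P.
Set AD = SRAS: 2648 − 4P = 1114 + 9P, so 1534 = 13P and P = 118.
Then Y = 2648 − 4·118 = 2176.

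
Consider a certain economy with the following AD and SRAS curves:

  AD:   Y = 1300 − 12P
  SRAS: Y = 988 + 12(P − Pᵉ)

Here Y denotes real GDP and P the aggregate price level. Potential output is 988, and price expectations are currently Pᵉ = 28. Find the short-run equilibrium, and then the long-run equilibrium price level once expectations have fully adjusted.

Short run: P = 27, Y = 976. Long run: P = 26.

Short run: with Pᵉ = 28, SRAS is Y = 652 + 12P. Setting AD = SRAS gives 648 = 24P, so P = 27 and Y = 1300 − 12·27 = 976.
Output 976 is below potential 988, so over time expected prices fall and SRAS shifts right until Y returns to 988.
Long run: Y = 988 on the AD curve gives 988 = 1300 − 12P, so P = 26.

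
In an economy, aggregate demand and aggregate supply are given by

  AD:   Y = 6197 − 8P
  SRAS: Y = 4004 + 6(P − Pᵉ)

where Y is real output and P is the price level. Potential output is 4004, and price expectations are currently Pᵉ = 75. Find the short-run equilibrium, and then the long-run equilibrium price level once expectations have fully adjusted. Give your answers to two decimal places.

Short run: with Pᵉ = 75, SRAS is Y = 3554 + 6P. Setting AD = SRAS gives 2643 = 14P, so P = 188.79 and Y = 6197 − 8P = 4686.71.
Output 4686.71 is above potential 4004, so over time expected prices rise and SRAS shifts left until Y returns to 4004.
Long run: Y = 4004 on the AD curve gives 4004 = 6197 − 8P, so P = 274.13.

Short run: P = 188.79, Y = 4686.71. Long run: P = 274.13.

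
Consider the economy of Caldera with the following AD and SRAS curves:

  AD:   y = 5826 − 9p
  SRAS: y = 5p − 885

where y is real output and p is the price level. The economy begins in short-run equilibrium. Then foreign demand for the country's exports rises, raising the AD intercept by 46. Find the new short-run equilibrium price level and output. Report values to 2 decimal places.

This is a positive demand shock: AD shifts right.
New AD: y = 5872 − 9p.
Set AD = SRAS: 5872 − 9p = 5p − 885, so 6757 = 14p and p = 482.64.
Substituting into AD, y = 1528.21.

p = 482.64, y = 1528.21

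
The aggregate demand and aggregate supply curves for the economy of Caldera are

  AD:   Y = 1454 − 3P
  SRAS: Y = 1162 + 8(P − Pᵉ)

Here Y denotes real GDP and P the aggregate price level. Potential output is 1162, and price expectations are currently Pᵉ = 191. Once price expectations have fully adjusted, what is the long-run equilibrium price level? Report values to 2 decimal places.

Short run: with Pᵉ = 191, SRAS is Y = 8P − 366. Setting AD = SRAS gives 1820 = 11P, so P = 165.45 and Y = 1454 − 3P = 957.64.
Output 957.64 is below potential 1162, so over time expected prices fall and SRAS shifts right until Y returns to 1162.
Long run: Y = 1162 on the AD curve gives 1162 = 1454 − 3P, so P = 97.33.

Long-run P = 97.33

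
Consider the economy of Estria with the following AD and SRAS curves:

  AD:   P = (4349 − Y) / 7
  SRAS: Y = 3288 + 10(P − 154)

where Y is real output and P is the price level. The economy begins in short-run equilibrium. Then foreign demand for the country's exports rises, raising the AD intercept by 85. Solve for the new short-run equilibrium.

P = 158, Y = 3328

This is a positive demand shock: AD shifts right.
New AD: Y = 4434 − 7P.
SRAS can be written Y = 1748 + 10P.
Set AD = SRAS: 4434 − 7P = 1748 + 10P, so 2686 = 17P and P = 158.
Y = 4434 − 7·158 = 3328.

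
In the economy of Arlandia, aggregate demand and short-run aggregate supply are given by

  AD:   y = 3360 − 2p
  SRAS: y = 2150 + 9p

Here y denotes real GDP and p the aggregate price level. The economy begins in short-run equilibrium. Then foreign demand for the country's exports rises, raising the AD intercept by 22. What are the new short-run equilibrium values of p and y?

p = 112, y = 3158

This is a positive demand shock: AD shifts right.
New AD: y = 3382 − 2p.
Set AD = SRAS: 3382 − 2p = 2150 + 9p, so 1232 = 11p and p = 112.
y = 3382 − 2·112 = 3158.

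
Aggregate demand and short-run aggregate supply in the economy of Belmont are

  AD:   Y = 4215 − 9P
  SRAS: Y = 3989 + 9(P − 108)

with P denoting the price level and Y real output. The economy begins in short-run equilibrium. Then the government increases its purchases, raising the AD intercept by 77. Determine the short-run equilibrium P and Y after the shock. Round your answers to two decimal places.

This is a positive demand shock: AD shifts right.
New AD: Y = 4292 − 9P.
SRAS can be written Y = 3017 + 9P.
Set AD = SRAS: 4292 − 9P = 3017 + 9P, so 1275 = 18P and P = 70.83.
Substituting into AD, Y = 3654.50.

P = 70.83, Y = 3654.50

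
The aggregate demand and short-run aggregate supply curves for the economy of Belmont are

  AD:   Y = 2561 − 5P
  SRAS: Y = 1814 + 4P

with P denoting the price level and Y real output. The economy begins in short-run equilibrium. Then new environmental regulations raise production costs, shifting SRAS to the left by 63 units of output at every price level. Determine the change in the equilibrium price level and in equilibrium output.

ΔP = +7, ΔY = -35

This is a negative supply shock: SRAS shifts left.
New SRAS: Y = 1751 + 4P.
Set AD = SRAS: 2561 − 5P = 1751 + 4P, so 810 = 9P and P = 90.
Y = 2561 − 5·90 = 2111.
Initially P = 83, Y = 2146, so ΔP = +7 and ΔY = -35.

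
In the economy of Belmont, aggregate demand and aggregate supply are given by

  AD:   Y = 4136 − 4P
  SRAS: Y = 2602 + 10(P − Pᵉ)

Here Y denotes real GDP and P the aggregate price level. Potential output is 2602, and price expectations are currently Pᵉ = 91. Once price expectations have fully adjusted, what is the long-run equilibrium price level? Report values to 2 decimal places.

Long-run P = 383.50

Short run: with Pᵉ = 91, SRAS is Y = 1692 + 10P. Setting AD = SRAS gives 2444 = 14P, so P = 174.57 and Y = 4136 − 4P = 3437.71.
Output 3437.71 is above potential 2602, so over time expected prices rise and SRAS shifts left until Y returns to 2602.
Long run: Y = 2602 on the AD curve gives 2602 = 4136 − 4P, so P = 383.50.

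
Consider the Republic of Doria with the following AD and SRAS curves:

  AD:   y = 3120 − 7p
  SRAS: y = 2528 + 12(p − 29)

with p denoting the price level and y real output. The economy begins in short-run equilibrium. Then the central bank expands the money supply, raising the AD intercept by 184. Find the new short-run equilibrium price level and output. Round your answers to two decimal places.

p = 59.16, y = 2889.89

This is a positive demand shock: AD shifts right.
New AD: y = 3304 − 7p.
SRAS can be written y = 2180 + 12p.
Set AD = SRAS: 3304 − 7p = 2180 + 12p, so 1124 = 19p and p = 59.16.
Substituting into AD, y = 2889.89.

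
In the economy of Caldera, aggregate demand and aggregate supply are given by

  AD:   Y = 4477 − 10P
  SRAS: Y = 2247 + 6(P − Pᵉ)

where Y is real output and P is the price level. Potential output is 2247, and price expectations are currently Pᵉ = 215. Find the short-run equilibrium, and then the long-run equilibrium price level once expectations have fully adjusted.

Short run: P = 220, Y = 2277. Long run: P = 223.

Short run: with Pᵉ = 215, SRAS is Y = 957 + 6P. Setting AD = SRAS gives 3520 = 16P, so P = 220 and Y = 4477 − 10·220 = 2277.
Output 2277 is above potential 2247, so over time expected prices rise and SRAS shifts left until Y returns to 2247.
Long run: Y = 2247 on the AD curve gives 2247 = 4477 − 10P, so P = 223.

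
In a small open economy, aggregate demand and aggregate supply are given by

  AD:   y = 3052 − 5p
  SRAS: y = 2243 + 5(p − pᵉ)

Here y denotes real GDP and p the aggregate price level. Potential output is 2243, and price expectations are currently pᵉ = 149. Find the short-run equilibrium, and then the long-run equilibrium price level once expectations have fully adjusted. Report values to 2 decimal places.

Short run: p = 155.40, y = 2275.00. Long run: p = 161.80.

Short run: with pᵉ = 149, SRAS is y = 1498 + 5p. Setting AD = SRAS gives 1554 = 10p, so p = 155.40 and y = 3052 − 5p = 2275.00.
Output 2275.00 is above potential 2243, so over time expected prices rise and SRAS shifts left until y returns to 2243.
Long run: y = 2243 on the AD curve gives 2243 = 3052 − 5p, so p = 161.80.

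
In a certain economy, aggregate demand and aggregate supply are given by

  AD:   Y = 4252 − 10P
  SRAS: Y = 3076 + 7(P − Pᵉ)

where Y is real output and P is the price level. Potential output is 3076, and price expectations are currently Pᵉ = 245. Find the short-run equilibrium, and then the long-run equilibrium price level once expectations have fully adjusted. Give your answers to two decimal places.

Short run: with Pᵉ = 245, SRAS is Y = 1361 + 7P. Setting AD = SRAS gives 2891 = 17P, so P = 170.06 and Y = 4252 − 10P = 2551.41.
Output 2551.41 is below potential 3076, so over time expected prices fall and SRAS shifts right until Y returns to 3076.
Long run: Y = 3076 on the AD curve gives 3076 = 4252 − 10P, so P = 117.60.

Short run: P = 170.06, Y = 2551.41. Long run: P = 117.60.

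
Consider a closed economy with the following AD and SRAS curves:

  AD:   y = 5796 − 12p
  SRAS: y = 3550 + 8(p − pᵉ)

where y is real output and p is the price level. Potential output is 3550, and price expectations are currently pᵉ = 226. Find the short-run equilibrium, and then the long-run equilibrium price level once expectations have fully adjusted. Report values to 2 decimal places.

Short run: with pᵉ = 226, SRAS is y = 1742 + 8p. Setting AD = SRAS gives 4054 = 20p, so p = 202.70 and y = 5796 − 12p = 3363.60.
Output 3363.60 is below potential 3550, so over time expected prices fall and SRAS shifts right until y returns to 3550.
Long run: y = 3550 on the AD curve gives 3550 = 5796 − 12p, so p = 187.17.

Short run: p = 202.70, y = 3363.60. Long run: p = 187.17.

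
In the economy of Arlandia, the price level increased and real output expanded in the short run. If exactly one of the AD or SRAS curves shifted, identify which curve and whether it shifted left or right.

AD shifted right

P rose and Y rose. An AD shift moves P and Y in the same direction; an SRAS shift moves them in opposite directions.
Here P and Y moved in the same direction, so the AD curve shifted.
Since Y rose, AD shifted right.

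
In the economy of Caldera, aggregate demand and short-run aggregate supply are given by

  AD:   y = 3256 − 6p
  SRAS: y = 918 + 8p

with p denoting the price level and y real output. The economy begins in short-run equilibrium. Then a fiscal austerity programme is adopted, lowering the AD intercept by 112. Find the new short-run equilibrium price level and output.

This is a negative demand shock: AD shifts left.
New AD: y = 3144 − 6p.
Set AD = SRAS: 3144 − 6p = 918 + 8p, so 2226 = 14p and p = 159.
y = 3144 − 6·159 = 2190.

p = 159, y = 2190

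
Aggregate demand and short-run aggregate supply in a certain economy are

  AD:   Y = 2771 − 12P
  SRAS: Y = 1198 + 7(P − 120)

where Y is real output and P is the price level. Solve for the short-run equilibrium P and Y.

P = 127, Y = 1247

Write SRAS as Y = 1198 + 7P − 840 = 358 + 7P.
Set AD = SRAS: 2771 − 12P = 358 + 7P, so 2413 = 19P and P = 127.
Then Y = 2771 − 12·127 = 1247.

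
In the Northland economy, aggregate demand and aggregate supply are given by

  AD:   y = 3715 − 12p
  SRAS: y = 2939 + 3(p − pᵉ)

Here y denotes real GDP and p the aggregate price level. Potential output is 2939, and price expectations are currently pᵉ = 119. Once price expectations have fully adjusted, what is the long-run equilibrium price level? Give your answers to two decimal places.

Short run: with pᵉ = 119, SRAS is y = 2582 + 3p. Setting AD = SRAS gives 1133 = 15p, so p = 75.53 and y = 3715 − 12p = 2808.60.
Output 2808.60 is below potential 2939, so over time expected prices fall and SRAS shifts right until y returns to 2939.
Long run: y = 2939 on the AD curve gives 2939 = 3715 − 12p, so p = 64.67.

Long-run p = 64.67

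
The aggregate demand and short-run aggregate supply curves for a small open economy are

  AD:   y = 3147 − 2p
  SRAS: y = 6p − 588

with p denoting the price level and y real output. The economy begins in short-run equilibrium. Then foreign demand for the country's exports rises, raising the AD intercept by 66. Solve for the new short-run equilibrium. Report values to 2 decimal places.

p = 475.13, y = 2262.75

This is a positive demand shock: AD shifts right.
New AD: y = 3213 − 2p.
Set AD = SRAS: 3213 − 2p = 6p − 588, so 3801 = 8p and p = 475.13.
Substituting into AD, y = 2262.75.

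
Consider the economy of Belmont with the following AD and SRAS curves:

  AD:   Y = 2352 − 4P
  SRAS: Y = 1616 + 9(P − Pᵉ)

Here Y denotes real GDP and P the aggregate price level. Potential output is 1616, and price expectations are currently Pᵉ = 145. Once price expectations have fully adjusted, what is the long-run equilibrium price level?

Long-run P = 184

Short run: with Pᵉ = 145, SRAS is Y = 311 + 9P. Setting AD = SRAS gives 2041 = 13P, so P = 157 and Y = 2352 − 4·157 = 1724.
Output 1724 is above potential 1616, so over time expected prices rise and SRAS shifts left until Y returns to 1616.
Long run: Y = 1616 on the AD curve gives 1616 = 2352 − 4P, so P = 184.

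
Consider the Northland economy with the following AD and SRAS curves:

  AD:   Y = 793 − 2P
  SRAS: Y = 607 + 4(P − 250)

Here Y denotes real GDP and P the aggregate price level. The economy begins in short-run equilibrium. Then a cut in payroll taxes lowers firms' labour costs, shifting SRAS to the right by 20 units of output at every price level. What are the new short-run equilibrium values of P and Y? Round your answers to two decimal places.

P = 194.33, Y = 404.33

This is a positive supply shock: SRAS shifts right.
New SRAS: Y = 4P − 373.
Set AD = SRAS: 793 − 2P = 4P − 373, so 1166 = 6P and P = 194.33.
Substituting into AD, Y = 404.33.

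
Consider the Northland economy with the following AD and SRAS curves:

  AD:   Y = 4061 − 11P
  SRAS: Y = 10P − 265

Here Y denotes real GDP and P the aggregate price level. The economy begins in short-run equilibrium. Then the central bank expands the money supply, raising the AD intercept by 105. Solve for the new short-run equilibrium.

P = 211, Y = 1845

This is a positive demand shock: AD shifts right.
New AD: Y = 4166 − 11P.
Set AD = SRAS: 4166 − 11P = 10P − 265, so 4431 = 21P and P = 211.
Y = 4166 − 11·211 = 1845.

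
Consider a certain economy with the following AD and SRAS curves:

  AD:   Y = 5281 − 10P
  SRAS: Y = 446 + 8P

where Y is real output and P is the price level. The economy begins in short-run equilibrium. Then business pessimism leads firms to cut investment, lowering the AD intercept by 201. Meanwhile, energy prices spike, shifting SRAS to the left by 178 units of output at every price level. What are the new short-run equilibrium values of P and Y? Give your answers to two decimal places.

After both shocks: AD is Y = 5080 − 10P and SRAS is Y = 268 + 8P.
Setting them equal: 4812 = 18P, so P = 267.33.
Substituting into AD, Y = 2406.67.

P = 267.33, Y = 2406.67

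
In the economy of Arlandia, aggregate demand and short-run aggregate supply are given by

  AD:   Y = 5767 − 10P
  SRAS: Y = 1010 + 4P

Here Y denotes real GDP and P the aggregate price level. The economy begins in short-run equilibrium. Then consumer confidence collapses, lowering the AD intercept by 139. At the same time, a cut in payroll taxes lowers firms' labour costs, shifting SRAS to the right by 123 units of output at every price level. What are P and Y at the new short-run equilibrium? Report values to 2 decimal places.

After both shocks: AD is Y = 5628 − 10P and SRAS is Y = 1133 + 4P.
Setting them equal: 4495 = 14P, so P = 321.07.
Substituting into AD, Y = 2417.29.

P = 321.07, Y = 2417.29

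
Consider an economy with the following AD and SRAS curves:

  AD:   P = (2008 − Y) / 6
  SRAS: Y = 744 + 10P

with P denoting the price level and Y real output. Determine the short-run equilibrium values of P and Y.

P = 79, Y = 1534

Rearrange AD to Y = 2008 − 6P.
Set AD = SRAS: 2008 − 6P = 744 + 10P, so 1264 = 16P and P = 79.
Then Y = 2008 − 6·79 = 1534.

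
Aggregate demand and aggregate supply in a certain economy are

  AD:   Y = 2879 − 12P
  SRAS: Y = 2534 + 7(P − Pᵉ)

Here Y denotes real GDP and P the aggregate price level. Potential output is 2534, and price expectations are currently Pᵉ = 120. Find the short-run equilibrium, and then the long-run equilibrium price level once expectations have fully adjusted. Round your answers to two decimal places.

Short run: with Pᵉ = 120, SRAS is Y = 1694 + 7P. Setting AD = SRAS gives 1185 = 19P, so P = 62.37 and Y = 2879 − 12P = 2130.58.
Output 2130.58 is below potential 2534, so over time expected prices fall and SRAS shifts right until Y returns to 2534.
Long run: Y = 2534 on the AD curve gives 2534 = 2879 − 12P, so P = 28.75.

Short run: P = 62.37, Y = 2130.58. Long run: P = 28.75.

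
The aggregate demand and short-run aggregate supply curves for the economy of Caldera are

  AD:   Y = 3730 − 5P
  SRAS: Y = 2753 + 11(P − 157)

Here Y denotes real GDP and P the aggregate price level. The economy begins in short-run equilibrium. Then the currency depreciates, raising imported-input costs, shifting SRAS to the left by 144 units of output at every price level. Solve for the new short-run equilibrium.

P = 178, Y = 2840

This is a negative supply shock: SRAS shifts left.
New SRAS: Y = 882 + 11P.
Set AD = SRAS: 3730 − 5P = 882 + 11P, so 2848 = 16P and P = 178.
Y = 3730 − 5·178 = 2840.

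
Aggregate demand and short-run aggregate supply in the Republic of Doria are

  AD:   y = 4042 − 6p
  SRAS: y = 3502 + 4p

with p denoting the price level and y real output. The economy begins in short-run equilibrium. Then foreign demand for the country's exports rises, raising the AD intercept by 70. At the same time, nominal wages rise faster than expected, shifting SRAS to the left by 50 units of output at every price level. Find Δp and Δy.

Δp = +12, Δy = -2

After both shocks: AD is y = 4112 − 6p and SRAS is y = 3452 + 4p.
Setting them equal: 660 = 10p, so p = 66.
y = 4112 − 6·66 = 3716.
Initially p = 54, y = 3718, so Δp = +12 and Δy = -2.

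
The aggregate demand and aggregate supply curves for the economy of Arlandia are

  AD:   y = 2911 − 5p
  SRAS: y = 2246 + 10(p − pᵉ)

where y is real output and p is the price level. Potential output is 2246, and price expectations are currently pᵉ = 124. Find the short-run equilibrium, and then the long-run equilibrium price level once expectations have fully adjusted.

Short run: with pᵉ = 124, SRAS is y = 1006 + 10p. Setting AD = SRAS gives 1905 = 15p, so p = 127 and y = 2911 − 5·127 = 2276.
Output 2276 is above potential 2246, so over time expected prices rise and SRAS shifts left until y returns to 2246.
Long run: y = 2246 on the AD curve gives 2246 = 2911 − 5p, so p = 133.

Short run: p = 127, y = 2276. Long run: p = 133.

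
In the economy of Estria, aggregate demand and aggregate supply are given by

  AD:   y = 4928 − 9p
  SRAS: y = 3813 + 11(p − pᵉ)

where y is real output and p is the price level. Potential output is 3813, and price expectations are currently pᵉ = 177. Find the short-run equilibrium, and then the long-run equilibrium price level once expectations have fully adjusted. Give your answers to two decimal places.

Short run: p = 153.10, y = 3550.10. Long run: p = 123.89.

Short run: with pᵉ = 177, SRAS is y = 1866 + 11p. Setting AD = SRAS gives 3062 = 20p, so p = 153.10 and y = 4928 − 9p = 3550.10.
Output 3550.10 is below potential 3813, so over time expected prices fall and SRAS shifts right until y returns to 3813.
Long run: y = 3813 on the AD curve gives 3813 = 4928 − 9p, so p = 123.89.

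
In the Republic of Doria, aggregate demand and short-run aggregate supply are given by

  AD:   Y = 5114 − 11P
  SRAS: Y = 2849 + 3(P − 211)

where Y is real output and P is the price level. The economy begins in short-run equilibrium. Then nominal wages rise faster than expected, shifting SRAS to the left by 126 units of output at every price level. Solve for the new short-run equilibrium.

This is a negative supply shock: SRAS shifts left.
New SRAS: Y = 2090 + 3P.
Set AD = SRAS: 5114 − 11P = 2090 + 3P, so 3024 = 14P and P = 216.
Y = 5114 − 11·216 = 2738.

P = 216, Y = 2738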